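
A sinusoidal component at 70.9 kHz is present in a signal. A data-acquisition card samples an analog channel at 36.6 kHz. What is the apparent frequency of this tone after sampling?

2.3 kHz

70.9 kHz mod fs = 34.3 kHz.
34.3 kHz > fs/2 = 18.3 kHz, folds to fs − 34.3 kHz = 2.3 kHz.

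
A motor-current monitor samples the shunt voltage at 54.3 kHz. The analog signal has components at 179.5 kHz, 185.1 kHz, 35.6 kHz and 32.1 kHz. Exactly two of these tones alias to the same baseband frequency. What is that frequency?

22.2 kHz

fs/2 = 27.15 kHz.
179.5 kHz mod fs = 16.6 kHz.
16.6 kHz ≤ fs/2 = 27.15 kHz, appears at 16.6 kHz.
185.1 kHz mod fs = 22.2 kHz.
22.2 kHz ≤ fs/2 = 27.15 kHz, appears at 22.2 kHz.
35.6 kHz > fs/2 = 27.15 kHz, folds to fs − 35.6 kHz = 18.7 kHz.
32.1 kHz > fs/2 = 27.15 kHz, folds to fs − 32.1 kHz = 22.2 kHz.
32.1 kHz and 185.1 kHz both map to 22.2 kHz.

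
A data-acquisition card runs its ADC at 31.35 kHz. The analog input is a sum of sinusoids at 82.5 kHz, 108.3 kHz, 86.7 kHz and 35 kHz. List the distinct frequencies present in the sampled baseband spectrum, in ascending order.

3.65 kHz, 7.35 kHz, 11.55 kHz, 14.25 kHz

fs/2 = 15.675 kHz.
82.5 kHz mod fs = 19.8 kHz.
19.8 kHz > fs/2 = 15.675 kHz, folds to fs − 19.8 kHz = 11.55 kHz.
108.3 kHz mod fs = 14.25 kHz.
14.25 kHz ≤ fs/2 = 15.675 kHz, appears at 14.25 kHz.
86.7 kHz mod fs = 24 kHz.
24 kHz > fs/2 = 15.675 kHz, folds to fs − 24 kHz = 7.35 kHz.
35 kHz mod fs = 3.65 kHz.
3.65 kHz ≤ fs/2 = 15.675 kHz, appears at 3.65 kHz.
Distinct values: {3.65 kHz, 7.35 kHz, 11.55 kHz, 14.25 kHz}.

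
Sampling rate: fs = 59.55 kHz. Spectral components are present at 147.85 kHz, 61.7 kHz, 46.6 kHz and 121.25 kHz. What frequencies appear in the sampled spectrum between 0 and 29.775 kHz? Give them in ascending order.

2.15 kHz, 12.95 kHz, 28.75 kHz

fs/2 = 29.775 kHz.
147.85 kHz mod fs = 28.75 kHz.
28.75 kHz ≤ fs/2 = 29.775 kHz, appears at 28.75 kHz.
61.7 kHz mod fs = 2.15 kHz.
2.15 kHz ≤ fs/2 = 29.775 kHz, appears at 2.15 kHz.
46.6 kHz > fs/2 = 29.775 kHz, folds to fs − 46.6 kHz = 12.95 kHz.
121.25 kHz mod fs = 2.15 kHz.
2.15 kHz ≤ fs/2 = 29.775 kHz, appears at 2.15 kHz.
Distinct values: {2.15 kHz, 12.95 kHz, 28.75 kHz}.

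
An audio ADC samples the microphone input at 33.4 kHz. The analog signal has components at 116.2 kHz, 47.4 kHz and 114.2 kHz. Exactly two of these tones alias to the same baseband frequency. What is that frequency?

fs/2 = 16.7 kHz.
116.2 kHz mod fs = 16 kHz.
16 kHz ≤ fs/2 = 16.7 kHz, appears at 16 kHz.
47.4 kHz mod fs = 14 kHz.
14 kHz ≤ fs/2 = 16.7 kHz, appears at 14 kHz.
114.2 kHz mod fs = 14 kHz.
14 kHz ≤ fs/2 = 16.7 kHz, appears at 14 kHz.
47.4 kHz and 114.2 kHz both map to 14 kHz.

14 kHz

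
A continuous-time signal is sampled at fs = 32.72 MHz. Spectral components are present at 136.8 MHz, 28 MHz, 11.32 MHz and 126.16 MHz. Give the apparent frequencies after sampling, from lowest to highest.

fs/2 = 16.36 MHz.
136.8 MHz mod fs = 5.92 MHz.
5.92 MHz ≤ fs/2 = 16.36 MHz, appears at 5.92 MHz.
28 MHz > fs/2 = 16.36 MHz, folds to fs − 28 MHz = 4.72 MHz.
11.32 MHz ≤ fs/2 = 16.36 MHz, passes unchanged.
126.16 MHz mod fs = 28 MHz.
28 MHz > fs/2 = 16.36 MHz, folds to fs − 28 MHz = 4.72 MHz.
Distinct values: {4.72 MHz, 5.92 MHz, 11.32 MHz}.

4.72 MHz, 5.92 MHz, 11.32 MHz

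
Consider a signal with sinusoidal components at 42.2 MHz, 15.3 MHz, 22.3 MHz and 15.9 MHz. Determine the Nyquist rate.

Highest-frequency component: 42.2 MHz.
Nyquist rate = 2 × 42.2 MHz = 84.4 MHz.

84.4 MHz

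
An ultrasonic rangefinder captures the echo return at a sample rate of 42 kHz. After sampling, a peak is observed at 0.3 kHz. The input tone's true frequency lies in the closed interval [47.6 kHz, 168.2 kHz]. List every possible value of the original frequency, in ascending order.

Frequencies that alias to 0.3 kHz are k·fs ± 0.3 kHz for integer k ≥ 0.
k=0: 0.3 kHz.
k=1: 41.7 kHz, 42.3 kHz.
k=2: 83.7 kHz, 84.3 kHz.
k=3: 125.7 kHz, 126.3 kHz.
k=4: 167.7 kHz, 168.3 kHz.
k=5: 209.7 kHz, 210.3 kHz.
Within [47.6 kHz, 168.2 kHz]: 83.7 kHz, 84.3 kHz, 125.7 kHz, 126.3 kHz, 167.7 kHz.

83.7 kHz, 84.3 kHz, 125.7 kHz, 126.3 kHz, 167.7 kHz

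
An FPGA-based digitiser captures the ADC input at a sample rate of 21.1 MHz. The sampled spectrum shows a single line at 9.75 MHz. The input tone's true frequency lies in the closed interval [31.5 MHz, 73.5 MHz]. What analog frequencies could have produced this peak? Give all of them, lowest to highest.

Frequencies that alias to 9.75 MHz are k·fs ± 9.75 MHz for integer k ≥ 0.
k=0: 9.75 MHz.
k=1: 11.35 MHz, 30.85 MHz.
k=2: 32.45 MHz, 51.95 MHz.
k=3: 53.55 MHz, 73.05 MHz.
k=4: 74.65 MHz, 94.15 MHz.
Within [31.5 MHz, 73.5 MHz]: 32.45 MHz, 51.95 MHz, 53.55 MHz, 73.05 MHz.

32.45 MHz, 51.95 MHz, 53.55 MHz, 73.05 MHz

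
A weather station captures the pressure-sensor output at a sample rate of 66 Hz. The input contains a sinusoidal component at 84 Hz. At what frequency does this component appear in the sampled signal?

84 Hz mod fs = 18 Hz.
18 Hz ≤ fs/2 = 33 Hz, appears at 18 Hz.

18 Hz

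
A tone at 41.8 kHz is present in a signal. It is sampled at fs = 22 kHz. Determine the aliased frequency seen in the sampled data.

2.2 kHz

41.8 kHz mod fs = 19.8 kHz.
19.8 kHz > fs/2 = 11 kHz, folds to fs − 19.8 kHz = 2.2 kHz.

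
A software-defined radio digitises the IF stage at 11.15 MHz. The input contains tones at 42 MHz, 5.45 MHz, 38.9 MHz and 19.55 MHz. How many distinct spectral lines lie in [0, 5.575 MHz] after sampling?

3

fs/2 = 5.575 MHz.
42 MHz mod fs = 8.55 MHz.
8.55 MHz > fs/2 = 5.575 MHz, folds to fs − 8.55 MHz = 2.6 MHz.
5.45 MHz ≤ fs/2 = 5.575 MHz, passes unchanged.
38.9 MHz mod fs = 5.45 MHz.
5.45 MHz ≤ fs/2 = 5.575 MHz, appears at 5.45 MHz.
19.55 MHz mod fs = 8.4 MHz.
8.4 MHz > fs/2 = 5.575 MHz, folds to fs − 8.4 MHz = 2.75 MHz.
Distinct values: {2.6 MHz, 2.75 MHz, 5.45 MHz} → 3.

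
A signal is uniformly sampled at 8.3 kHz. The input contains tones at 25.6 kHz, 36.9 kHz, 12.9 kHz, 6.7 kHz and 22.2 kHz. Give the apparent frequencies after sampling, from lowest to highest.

fs/2 = 4.15 kHz.
25.6 kHz mod fs = 0.7 kHz.
0.7 kHz ≤ fs/2 = 4.15 kHz, appears at 0.7 kHz.
36.9 kHz mod fs = 3.7 kHz.
3.7 kHz ≤ fs/2 = 4.15 kHz, appears at 3.7 kHz.
12.9 kHz mod fs = 4.6 kHz.
4.6 kHz > fs/2 = 4.15 kHz, folds to fs − 4.6 kHz = 3.7 kHz.
6.7 kHz > fs/2 = 4.15 kHz, folds to fs − 6.7 kHz = 1.6 kHz.
22.2 kHz mod fs = 5.6 kHz.
5.6 kHz > fs/2 = 4.15 kHz, folds to fs − 5.6 kHz = 2.7 kHz.
Distinct values: {0.7 kHz, 1.6 kHz, 2.7 kHz, 3.7 kHz}.

0.7 kHz, 1.6 kHz, 2.7 kHz, 3.7 kHz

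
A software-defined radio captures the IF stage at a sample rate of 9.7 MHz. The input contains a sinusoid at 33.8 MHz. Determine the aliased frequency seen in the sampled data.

4.7 MHz

33.8 MHz mod fs = 4.7 MHz.
4.7 MHz ≤ fs/2 = 4.85 MHz, appears at 4.7 MHz.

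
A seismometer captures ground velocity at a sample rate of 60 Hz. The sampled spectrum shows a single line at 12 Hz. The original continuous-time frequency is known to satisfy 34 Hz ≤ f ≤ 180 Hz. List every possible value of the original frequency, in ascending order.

Frequencies that alias to 12 Hz are k·fs ± 12 Hz for integer k ≥ 0.
k=0: 12 Hz.
k=1: 48 Hz, 72 Hz.
k=2: 108 Hz, 132 Hz.
k=3: 168 Hz, 192 Hz.
k=4: 228 Hz, 252 Hz.
Within [34 Hz, 180 Hz]: 48 Hz, 72 Hz, 108 Hz, 132 Hz, 168 Hz.

48 Hz, 72 Hz, 108 Hz, 132 Hz, 168 Hz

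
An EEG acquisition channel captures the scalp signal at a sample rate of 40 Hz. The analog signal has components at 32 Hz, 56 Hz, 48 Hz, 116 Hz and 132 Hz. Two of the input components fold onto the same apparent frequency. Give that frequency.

fs/2 = 20 Hz.
32 Hz > fs/2 = 20 Hz, folds to fs − 32 Hz = 8 Hz.
56 Hz mod fs = 16 Hz.
16 Hz ≤ fs/2 = 20 Hz, appears at 16 Hz.
48 Hz mod fs = 8 Hz.
8 Hz ≤ fs/2 = 20 Hz, appears at 8 Hz.
116 Hz mod fs = 36 Hz.
36 Hz > fs/2 = 20 Hz, folds to fs − 36 Hz = 4 Hz.
132 Hz mod fs = 12 Hz.
12 Hz ≤ fs/2 = 20 Hz, appears at 12 Hz.
32 Hz and 48 Hz both map to 8 Hz.

8 Hz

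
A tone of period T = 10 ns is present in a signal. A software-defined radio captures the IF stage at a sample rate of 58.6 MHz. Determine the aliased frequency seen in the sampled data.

T = 10 ns → f = 1/T = 100 MHz.
100 MHz mod fs = 41.4 MHz.
41.4 MHz > fs/2 = 29.3 MHz, folds to fs − 41.4 MHz = 17.2 MHz.

17.2 MHz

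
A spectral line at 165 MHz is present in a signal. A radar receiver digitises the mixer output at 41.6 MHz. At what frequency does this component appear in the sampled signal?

165 MHz mod fs = 40.2 MHz.
40.2 MHz > fs/2 = 20.8 MHz, folds to fs − 40.2 MHz = 1.4 MHz.

1.4 MHz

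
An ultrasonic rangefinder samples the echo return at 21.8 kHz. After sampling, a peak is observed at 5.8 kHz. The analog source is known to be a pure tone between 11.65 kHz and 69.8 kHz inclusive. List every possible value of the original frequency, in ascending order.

Frequencies that alias to 5.8 kHz are k·fs ± 5.8 kHz for integer k ≥ 0.
k=0: 5.8 kHz.
k=1: 16 kHz, 27.6 kHz.
k=2: 37.8 kHz, 49.4 kHz.
k=3: 59.6 kHz, 71.2 kHz.
k=4: 81.4 kHz, 93 kHz.
Within [11.65 kHz, 69.8 kHz]: 16 kHz, 27.6 kHz, 37.8 kHz, 49.4 kHz, 59.6 kHz.

16 kHz, 27.6 kHz, 37.8 kHz, 49.4 kHz, 59.6 kHz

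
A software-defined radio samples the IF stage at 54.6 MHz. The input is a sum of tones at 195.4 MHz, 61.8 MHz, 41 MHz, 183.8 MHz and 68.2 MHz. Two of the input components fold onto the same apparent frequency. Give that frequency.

13.6 MHz

fs/2 = 27.3 MHz.
195.4 MHz mod fs = 31.6 MHz.
31.6 MHz > fs/2 = 27.3 MHz, folds to fs − 31.6 MHz = 23 MHz.
61.8 MHz mod fs = 7.2 MHz.
7.2 MHz ≤ fs/2 = 27.3 MHz, appears at 7.2 MHz.
41 MHz > fs/2 = 27.3 MHz, folds to fs − 41 MHz = 13.6 MHz.
183.8 MHz mod fs = 20 MHz.
20 MHz ≤ fs/2 = 27.3 MHz, appears at 20 MHz.
68.2 MHz mod fs = 13.6 MHz.
13.6 MHz ≤ fs/2 = 27.3 MHz, appears at 13.6 MHz.
41 MHz and 68.2 MHz both map to 13.6 MHz.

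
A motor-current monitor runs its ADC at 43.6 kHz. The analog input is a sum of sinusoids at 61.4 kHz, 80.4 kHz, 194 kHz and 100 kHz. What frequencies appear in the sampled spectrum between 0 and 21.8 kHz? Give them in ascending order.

6.8 kHz, 12.8 kHz, 17.8 kHz, 19.6 kHz

fs/2 = 21.8 kHz.
61.4 kHz mod fs = 17.8 kHz.
17.8 kHz ≤ fs/2 = 21.8 kHz, appears at 17.8 kHz.
80.4 kHz mod fs = 36.8 kHz.
36.8 kHz > fs/2 = 21.8 kHz, folds to fs − 36.8 kHz = 6.8 kHz.
194 kHz mod fs = 19.6 kHz.
19.6 kHz ≤ fs/2 = 21.8 kHz, appears at 19.6 kHz.
100 kHz mod fs = 12.8 kHz.
12.8 kHz ≤ fs/2 = 21.8 kHz, appears at 12.8 kHz.
Distinct values: {6.8 kHz, 12.8 kHz, 17.8 kHz, 19.6 kHz}.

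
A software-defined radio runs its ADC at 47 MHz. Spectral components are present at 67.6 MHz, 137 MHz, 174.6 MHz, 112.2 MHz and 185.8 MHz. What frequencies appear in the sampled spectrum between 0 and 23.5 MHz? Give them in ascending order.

fs/2 = 23.5 MHz.
67.6 MHz mod fs = 20.6 MHz.
20.6 MHz ≤ fs/2 = 23.5 MHz, appears at 20.6 MHz.
137 MHz mod fs = 43 MHz.
43 MHz > fs/2 = 23.5 MHz, folds to fs − 43 MHz = 4 MHz.
174.6 MHz mod fs = 33.6 MHz.
33.6 MHz > fs/2 = 23.5 MHz, folds to fs − 33.6 MHz = 13.4 MHz.
112.2 MHz mod fs = 18.2 MHz.
18.2 MHz ≤ fs/2 = 23.5 MHz, appears at 18.2 MHz.
185.8 MHz mod fs = 44.8 MHz.
44.8 MHz > fs/2 = 23.5 MHz, folds to fs − 44.8 MHz = 2.2 MHz.
Distinct values: {2.2 MHz, 4 MHz, 13.4 MHz, 18.2 MHz, 20.6 MHz}.

2.2 MHz, 4 MHz, 13.4 MHz, 18.2 MHz, 20.6 MHz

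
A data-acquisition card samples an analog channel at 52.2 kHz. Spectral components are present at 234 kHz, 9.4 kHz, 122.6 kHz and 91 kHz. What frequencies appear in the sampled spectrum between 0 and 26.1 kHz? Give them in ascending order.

9.4 kHz, 13.4 kHz, 18.2 kHz, 25.2 kHz

fs/2 = 26.1 kHz.
234 kHz mod fs = 25.2 kHz.
25.2 kHz ≤ fs/2 = 26.1 kHz, appears at 25.2 kHz.
9.4 kHz ≤ fs/2 = 26.1 kHz, passes unchanged.
122.6 kHz mod fs = 18.2 kHz.
18.2 kHz ≤ fs/2 = 26.1 kHz, appears at 18.2 kHz.
91 kHz mod fs = 38.8 kHz.
38.8 kHz > fs/2 = 26.1 kHz, folds to fs − 38.8 kHz = 13.4 kHz.
Distinct values: {9.4 kHz, 13.4 kHz, 18.2 kHz, 25.2 kHz}.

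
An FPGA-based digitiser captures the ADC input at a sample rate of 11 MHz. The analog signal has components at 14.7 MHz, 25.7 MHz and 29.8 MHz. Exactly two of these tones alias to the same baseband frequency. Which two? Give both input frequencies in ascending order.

14.7 MHz, 25.7 MHz

fs/2 = 5.5 MHz.
14.7 MHz mod fs = 3.7 MHz.
3.7 MHz ≤ fs/2 = 5.5 MHz, appears at 3.7 MHz.
25.7 MHz mod fs = 3.7 MHz.
3.7 MHz ≤ fs/2 = 5.5 MHz, appears at 3.7 MHz.
29.8 MHz mod fs = 7.8 MHz.
7.8 MHz > fs/2 = 5.5 MHz, folds to fs − 7.8 MHz = 3.2 MHz.
14.7 MHz and 25.7 MHz both map to 3.7 MHz.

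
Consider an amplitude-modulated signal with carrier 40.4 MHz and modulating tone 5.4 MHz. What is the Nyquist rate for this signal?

AM sidebands sit at fc ± fm = 35 MHz and 45.8 MHz.
Highest-frequency component: 45.8 MHz.
Nyquist rate = 2 × 45.8 MHz = 91.6 MHz.

91.6 MHz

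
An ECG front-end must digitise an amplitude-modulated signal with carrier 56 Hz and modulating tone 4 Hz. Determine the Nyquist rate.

120 Hz

AM sidebands sit at fc ± fm = 52 Hz and 60 Hz.
Highest-frequency component: 60 Hz.
Nyquist rate = 2 × 60 Hz = 120 Hz.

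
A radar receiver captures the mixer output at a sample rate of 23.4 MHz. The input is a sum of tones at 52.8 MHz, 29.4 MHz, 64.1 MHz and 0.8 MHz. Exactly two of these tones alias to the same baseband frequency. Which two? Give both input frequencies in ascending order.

fs/2 = 11.7 MHz.
52.8 MHz mod fs = 6 MHz.
6 MHz ≤ fs/2 = 11.7 MHz, appears at 6 MHz.
29.4 MHz mod fs = 6 MHz.
6 MHz ≤ fs/2 = 11.7 MHz, appears at 6 MHz.
64.1 MHz mod fs = 17.3 MHz.
17.3 MHz > fs/2 = 11.7 MHz, folds to fs − 17.3 MHz = 6.1 MHz.
0.8 MHz ≤ fs/2 = 11.7 MHz, passes unchanged.
29.4 MHz and 52.8 MHz both map to 6 MHz.

29.4 MHz, 52.8 MHz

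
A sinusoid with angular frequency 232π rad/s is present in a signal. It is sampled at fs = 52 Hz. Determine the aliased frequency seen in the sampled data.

ω = 232π rad/s → f = ω/(2π) = 116 Hz.
116 Hz mod fs = 12 Hz.
12 Hz ≤ fs/2 = 26 Hz, appears at 12 Hz.

12 Hz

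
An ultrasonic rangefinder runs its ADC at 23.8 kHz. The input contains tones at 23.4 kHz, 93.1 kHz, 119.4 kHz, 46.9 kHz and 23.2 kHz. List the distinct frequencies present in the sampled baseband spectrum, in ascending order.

0.4 kHz, 0.6 kHz, 0.7 kHz, 2.1 kHz

fs/2 = 11.9 kHz.
23.4 kHz > fs/2 = 11.9 kHz, folds to fs − 23.4 kHz = 0.4 kHz.
93.1 kHz mod fs = 21.7 kHz.
21.7 kHz > fs/2 = 11.9 kHz, folds to fs − 21.7 kHz = 2.1 kHz.
119.4 kHz mod fs = 0.4 kHz.
0.4 kHz ≤ fs/2 = 11.9 kHz, appears at 0.4 kHz.
46.9 kHz mod fs = 23.1 kHz.
23.1 kHz > fs/2 = 11.9 kHz, folds to fs − 23.1 kHz = 0.7 kHz.
23.2 kHz > fs/2 = 11.9 kHz, folds to fs − 23.2 kHz = 0.6 kHz.
Distinct values: {0.4 kHz, 0.6 kHz, 0.7 kHz, 2.1 kHz}.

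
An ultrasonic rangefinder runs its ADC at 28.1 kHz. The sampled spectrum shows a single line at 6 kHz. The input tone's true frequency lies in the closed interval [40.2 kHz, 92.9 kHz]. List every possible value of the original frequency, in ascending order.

50.2 kHz, 62.2 kHz, 78.3 kHz, 90.3 kHz

Frequencies that alias to 6 kHz are k·fs ± 6 kHz for integer k ≥ 0.
k=0: 6 kHz.
k=1: 22.1 kHz, 34.1 kHz.
k=2: 50.2 kHz, 62.2 kHz.
k=3: 78.3 kHz, 90.3 kHz.
k=4: 106.4 kHz, 118.4 kHz.
Within [40.2 kHz, 92.9 kHz]: 50.2 kHz, 62.2 kHz, 78.3 kHz, 90.3 kHz.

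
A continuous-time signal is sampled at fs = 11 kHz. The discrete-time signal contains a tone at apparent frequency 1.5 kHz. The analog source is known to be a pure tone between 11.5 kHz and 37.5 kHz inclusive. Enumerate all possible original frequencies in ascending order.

12.5 kHz, 20.5 kHz, 23.5 kHz, 31.5 kHz, 34.5 kHz

Frequencies that alias to 1.5 kHz are k·fs ± 1.5 kHz for integer k ≥ 0.
k=0: 1.5 kHz.
k=1: 9.5 kHz, 12.5 kHz.
k=2: 20.5 kHz, 23.5 kHz.
k=3: 31.5 kHz, 34.5 kHz.
k=4: 42.5 kHz, 45.5 kHz.
Within [11.5 kHz, 37.5 kHz]: 12.5 kHz, 20.5 kHz, 23.5 kHz, 31.5 kHz, 34.5 kHz.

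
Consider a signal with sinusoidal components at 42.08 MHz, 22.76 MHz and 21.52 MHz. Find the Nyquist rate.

Highest-frequency component: 42.08 MHz.
Nyquist rate = 2 × 42.08 MHz = 84.16 MHz.

84.16 MHz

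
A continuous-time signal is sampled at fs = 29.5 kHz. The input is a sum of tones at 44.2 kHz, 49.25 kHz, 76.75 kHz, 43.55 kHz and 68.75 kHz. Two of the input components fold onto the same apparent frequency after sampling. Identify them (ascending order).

fs/2 = 14.75 kHz.
44.2 kHz mod fs = 14.7 kHz.
14.7 kHz ≤ fs/2 = 14.75 kHz, appears at 14.7 kHz.
49.25 kHz mod fs = 19.75 kHz.
19.75 kHz > fs/2 = 14.75 kHz, folds to fs − 19.75 kHz = 9.75 kHz.
76.75 kHz mod fs = 17.75 kHz.
17.75 kHz > fs/2 = 14.75 kHz, folds to fs − 17.75 kHz = 11.75 kHz.
43.55 kHz mod fs = 14.05 kHz.
14.05 kHz ≤ fs/2 = 14.75 kHz, appears at 14.05 kHz.
68.75 kHz mod fs = 9.75 kHz.
9.75 kHz ≤ fs/2 = 14.75 kHz, appears at 9.75 kHz.
49.25 kHz and 68.75 kHz both map to 9.75 kHz.

49.25 kHz, 68.75 kHz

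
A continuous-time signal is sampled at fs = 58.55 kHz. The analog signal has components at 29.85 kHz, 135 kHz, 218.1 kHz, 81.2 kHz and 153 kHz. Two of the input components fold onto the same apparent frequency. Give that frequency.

22.65 kHz

fs/2 = 29.275 kHz.
29.85 kHz > fs/2 = 29.275 kHz, folds to fs − 29.85 kHz = 28.7 kHz.
135 kHz mod fs = 17.9 kHz.
17.9 kHz ≤ fs/2 = 29.275 kHz, appears at 17.9 kHz.
218.1 kHz mod fs = 42.45 kHz.
42.45 kHz > fs/2 = 29.275 kHz, folds to fs − 42.45 kHz = 16.1 kHz.
81.2 kHz mod fs = 22.65 kHz.
22.65 kHz ≤ fs/2 = 29.275 kHz, appears at 22.65 kHz.
153 kHz mod fs = 35.9 kHz.
35.9 kHz > fs/2 = 29.275 kHz, folds to fs − 35.9 kHz = 22.65 kHz.
81.2 kHz and 153 kHz both map to 22.65 kHz.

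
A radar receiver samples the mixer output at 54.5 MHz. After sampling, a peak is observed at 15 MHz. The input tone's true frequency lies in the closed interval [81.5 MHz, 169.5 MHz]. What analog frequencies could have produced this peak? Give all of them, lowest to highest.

Frequencies that alias to 15 MHz are k·fs ± 15 MHz for integer k ≥ 0.
k=0: 15 MHz.
k=1: 39.5 MHz, 69.5 MHz.
k=2: 94 MHz, 124 MHz.
k=3: 148.5 MHz, 178.5 MHz.
k=4: 203 MHz, 233 MHz.
Within [81.5 MHz, 169.5 MHz]: 94 MHz, 124 MHz, 148.5 MHz.

94 MHz, 124 MHz, 148.5 MHz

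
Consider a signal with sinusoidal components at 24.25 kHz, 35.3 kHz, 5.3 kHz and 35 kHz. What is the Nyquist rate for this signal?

70.6 kHz

Highest-frequency component: 35.3 kHz.
Nyquist rate = 2 × 35.3 kHz = 70.6 kHz.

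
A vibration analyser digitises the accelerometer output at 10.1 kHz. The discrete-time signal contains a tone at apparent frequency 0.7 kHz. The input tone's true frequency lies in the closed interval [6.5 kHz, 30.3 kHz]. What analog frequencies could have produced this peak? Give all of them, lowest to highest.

Frequencies that alias to 0.7 kHz are k·fs ± 0.7 kHz for integer k ≥ 0.
k=0: 0.7 kHz.
k=1: 9.4 kHz, 10.8 kHz.
k=2: 19.5 kHz, 20.9 kHz.
k=3: 29.6 kHz, 31 kHz.
k=4: 39.7 kHz, 41.1 kHz.
Within [6.5 kHz, 30.3 kHz]: 9.4 kHz, 10.8 kHz, 19.5 kHz, 20.9 kHz, 29.6 kHz.

9.4 kHz, 10.8 kHz, 19.5 kHz, 20.9 kHz, 29.6 kHz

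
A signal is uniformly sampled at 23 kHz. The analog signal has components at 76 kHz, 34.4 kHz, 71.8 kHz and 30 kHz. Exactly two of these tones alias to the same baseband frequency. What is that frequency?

7 kHz

fs/2 = 11.5 kHz.
76 kHz mod fs = 7 kHz.
7 kHz ≤ fs/2 = 11.5 kHz, appears at 7 kHz.
34.4 kHz mod fs = 11.4 kHz.
11.4 kHz ≤ fs/2 = 11.5 kHz, appears at 11.4 kHz.
71.8 kHz mod fs = 2.8 kHz.
2.8 kHz ≤ fs/2 = 11.5 kHz, appears at 2.8 kHz.
30 kHz mod fs = 7 kHz.
7 kHz ≤ fs/2 = 11.5 kHz, appears at 7 kHz.
30 kHz and 76 kHz both map to 7 kHz.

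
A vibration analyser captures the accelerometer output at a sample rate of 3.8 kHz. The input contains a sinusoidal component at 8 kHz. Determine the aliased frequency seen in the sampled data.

0.4 kHz

8 kHz mod fs = 0.4 kHz.
0.4 kHz ≤ fs/2 = 1.9 kHz, appears at 0.4 kHz.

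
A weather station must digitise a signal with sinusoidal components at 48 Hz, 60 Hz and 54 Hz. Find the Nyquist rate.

120 Hz

Highest-frequency component: 60 Hz.
Nyquist rate = 2 × 60 Hz = 120 Hz.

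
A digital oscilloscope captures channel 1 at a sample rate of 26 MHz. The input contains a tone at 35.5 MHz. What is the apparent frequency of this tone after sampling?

35.5 MHz mod fs = 9.5 MHz.
9.5 MHz ≤ fs/2 = 13 MHz, appears at 9.5 MHz.

9.5 MHz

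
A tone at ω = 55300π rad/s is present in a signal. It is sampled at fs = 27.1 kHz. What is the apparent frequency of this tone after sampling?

ω = 55300π rad/s → f = ω/(2π) = 27650 Hz = 27.65 kHz.
27.65 kHz mod fs = 0.55 kHz.
0.55 kHz ≤ fs/2 = 13.55 kHz, appears at 0.55 kHz.

0.55 kHz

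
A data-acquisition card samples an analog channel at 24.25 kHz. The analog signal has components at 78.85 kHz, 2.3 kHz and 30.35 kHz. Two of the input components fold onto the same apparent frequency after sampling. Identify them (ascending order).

30.35 kHz, 78.85 kHz

fs/2 = 12.125 kHz.
78.85 kHz mod fs = 6.1 kHz.
6.1 kHz ≤ fs/2 = 12.125 kHz, appears at 6.1 kHz.
2.3 kHz ≤ fs/2 = 12.125 kHz, passes unchanged.
30.35 kHz mod fs = 6.1 kHz.
6.1 kHz ≤ fs/2 = 12.125 kHz, appears at 6.1 kHz.
30.35 kHz and 78.85 kHz both map to 6.1 kHz.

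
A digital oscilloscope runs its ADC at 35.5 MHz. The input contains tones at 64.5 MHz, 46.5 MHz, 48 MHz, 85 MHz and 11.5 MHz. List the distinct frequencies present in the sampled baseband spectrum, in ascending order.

fs/2 = 17.75 MHz.
64.5 MHz mod fs = 29 MHz.
29 MHz > fs/2 = 17.75 MHz, folds to fs − 29 MHz = 6.5 MHz.
46.5 MHz mod fs = 11 MHz.
11 MHz ≤ fs/2 = 17.75 MHz, appears at 11 MHz.
48 MHz mod fs = 12.5 MHz.
12.5 MHz ≤ fs/2 = 17.75 MHz, appears at 12.5 MHz.
85 MHz mod fs = 14 MHz.
14 MHz ≤ fs/2 = 17.75 MHz, appears at 14 MHz.
11.5 MHz ≤ fs/2 = 17.75 MHz, passes unchanged.
Distinct values: {6.5 MHz, 11 MHz, 11.5 MHz, 12.5 MHz, 14 MHz}.

6.5 MHz, 11 MHz, 11.5 MHz, 12.5 MHz, 14 MHz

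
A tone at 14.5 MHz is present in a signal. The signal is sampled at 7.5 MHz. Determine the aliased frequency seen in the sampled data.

0.5 MHz

14.5 MHz mod fs = 7 MHz.
7 MHz > fs/2 = 3.75 MHz, folds to fs − 7 MHz = 0.5 MHz.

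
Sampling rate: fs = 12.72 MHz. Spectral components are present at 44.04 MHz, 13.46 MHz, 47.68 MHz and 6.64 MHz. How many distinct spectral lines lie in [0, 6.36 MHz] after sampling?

fs/2 = 6.36 MHz.
44.04 MHz mod fs = 5.88 MHz.
5.88 MHz ≤ fs/2 = 6.36 MHz, appears at 5.88 MHz.
13.46 MHz mod fs = 0.74 MHz.
0.74 MHz ≤ fs/2 = 6.36 MHz, appears at 0.74 MHz.
47.68 MHz mod fs = 9.52 MHz.
9.52 MHz > fs/2 = 6.36 MHz, folds to fs − 9.52 MHz = 3.2 MHz.
6.64 MHz > fs/2 = 6.36 MHz, folds to fs − 6.64 MHz = 6.08 MHz.
Distinct values: {0.74 MHz, 3.2 MHz, 5.88 MHz, 6.08 MHz} → 4.

4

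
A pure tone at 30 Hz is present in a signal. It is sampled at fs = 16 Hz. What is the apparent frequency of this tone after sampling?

2 Hz

30 Hz mod fs = 14 Hz.
14 Hz > fs/2 = 8 Hz, folds to fs − 14 Hz = 2 Hz.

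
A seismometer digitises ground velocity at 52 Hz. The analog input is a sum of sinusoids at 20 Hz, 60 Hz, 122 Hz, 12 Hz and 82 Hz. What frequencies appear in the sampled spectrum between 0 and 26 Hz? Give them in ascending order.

8 Hz, 12 Hz, 18 Hz, 20 Hz, 22 Hz

fs/2 = 26 Hz.
20 Hz ≤ fs/2 = 26 Hz, passes unchanged.
60 Hz mod fs = 8 Hz.
8 Hz ≤ fs/2 = 26 Hz, appears at 8 Hz.
122 Hz mod fs = 18 Hz.
18 Hz ≤ fs/2 = 26 Hz, appears at 18 Hz.
12 Hz ≤ fs/2 = 26 Hz, passes unchanged.
82 Hz mod fs = 30 Hz.
30 Hz > fs/2 = 26 Hz, folds to fs − 30 Hz = 22 Hz.
Distinct values: {8 Hz, 12 Hz, 18 Hz, 20 Hz, 22 Hz}.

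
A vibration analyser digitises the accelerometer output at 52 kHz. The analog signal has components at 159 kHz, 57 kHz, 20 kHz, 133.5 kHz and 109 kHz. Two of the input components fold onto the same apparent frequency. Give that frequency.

fs/2 = 26 kHz.
159 kHz mod fs = 3 kHz.
3 kHz ≤ fs/2 = 26 kHz, appears at 3 kHz.
57 kHz mod fs = 5 kHz.
5 kHz ≤ fs/2 = 26 kHz, appears at 5 kHz.
20 kHz ≤ fs/2 = 26 kHz, passes unchanged.
133.5 kHz mod fs = 29.5 kHz.
29.5 kHz > fs/2 = 26 kHz, folds to fs − 29.5 kHz = 22.5 kHz.
109 kHz mod fs = 5 kHz.
5 kHz ≤ fs/2 = 26 kHz, appears at 5 kHz.
57 kHz and 109 kHz both map to 5 kHz.

5 kHz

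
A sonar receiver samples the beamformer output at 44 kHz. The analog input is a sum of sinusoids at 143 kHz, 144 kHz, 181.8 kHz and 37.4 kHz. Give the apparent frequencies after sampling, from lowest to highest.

fs/2 = 22 kHz.
143 kHz mod fs = 11 kHz.
11 kHz ≤ fs/2 = 22 kHz, appears at 11 kHz.
144 kHz mod fs = 12 kHz.
12 kHz ≤ fs/2 = 22 kHz, appears at 12 kHz.
181.8 kHz mod fs = 5.8 kHz.
5.8 kHz ≤ fs/2 = 22 kHz, appears at 5.8 kHz.
37.4 kHz > fs/2 = 22 kHz, folds to fs − 37.4 kHz = 6.6 kHz.
Distinct values: {5.8 kHz, 6.6 kHz, 11 kHz, 12 kHz}.

5.8 kHz, 6.6 kHz, 11 kHz, 12 kHz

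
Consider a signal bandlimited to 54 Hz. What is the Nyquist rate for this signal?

108 Hz

Nyquist rate = 2 × 54 Hz = 108 Hz.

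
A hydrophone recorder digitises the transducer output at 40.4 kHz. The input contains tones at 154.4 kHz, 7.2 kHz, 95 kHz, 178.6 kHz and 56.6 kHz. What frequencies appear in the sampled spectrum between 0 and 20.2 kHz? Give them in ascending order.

7.2 kHz, 14.2 kHz, 16.2 kHz, 17 kHz

fs/2 = 20.2 kHz.
154.4 kHz mod fs = 33.2 kHz.
33.2 kHz > fs/2 = 20.2 kHz, folds to fs − 33.2 kHz = 7.2 kHz.
7.2 kHz ≤ fs/2 = 20.2 kHz, passes unchanged.
95 kHz mod fs = 14.2 kHz.
14.2 kHz ≤ fs/2 = 20.2 kHz, appears at 14.2 kHz.
178.6 kHz mod fs = 17 kHz.
17 kHz ≤ fs/2 = 20.2 kHz, appears at 17 kHz.
56.6 kHz mod fs = 16.2 kHz.
16.2 kHz ≤ fs/2 = 20.2 kHz, appears at 16.2 kHz.
Distinct values: {7.2 kHz, 14.2 kHz, 16.2 kHz, 17 kHz}.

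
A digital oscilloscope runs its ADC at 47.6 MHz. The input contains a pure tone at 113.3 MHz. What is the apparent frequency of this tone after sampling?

18.1 MHz

113.3 MHz mod fs = 18.1 MHz.
18.1 MHz ≤ fs/2 = 23.8 MHz, appears at 18.1 MHz.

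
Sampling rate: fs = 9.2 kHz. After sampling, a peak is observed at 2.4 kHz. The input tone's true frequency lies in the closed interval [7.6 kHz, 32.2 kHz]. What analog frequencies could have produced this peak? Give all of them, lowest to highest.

Frequencies that alias to 2.4 kHz are k·fs ± 2.4 kHz for integer k ≥ 0.
k=0: 2.4 kHz.
k=1: 6.8 kHz, 11.6 kHz.
k=2: 16 kHz, 20.8 kHz.
k=3: 25.2 kHz, 30 kHz.
k=4: 34.4 kHz, 39.2 kHz.
Within [7.6 kHz, 32.2 kHz]: 11.6 kHz, 16 kHz, 20.8 kHz, 25.2 kHz, 30 kHz.

11.6 kHz, 16 kHz, 20.8 kHz, 25.2 kHz, 30 kHz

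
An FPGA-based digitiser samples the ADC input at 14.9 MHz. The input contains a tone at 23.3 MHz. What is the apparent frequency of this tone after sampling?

23.3 MHz mod fs = 8.4 MHz.
8.4 MHz > fs/2 = 7.45 MHz, folds to fs − 8.4 MHz = 6.5 MHz.

6.5 MHz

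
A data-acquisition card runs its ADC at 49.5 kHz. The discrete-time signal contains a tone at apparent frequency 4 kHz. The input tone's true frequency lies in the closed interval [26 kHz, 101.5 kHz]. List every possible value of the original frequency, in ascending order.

45.5 kHz, 53.5 kHz, 95 kHz

Frequencies that alias to 4 kHz are k·fs ± 4 kHz for integer k ≥ 0.
k=0: 4 kHz.
k=1: 45.5 kHz, 53.5 kHz.
k=2: 95 kHz, 103 kHz.
k=3: 144.5 kHz, 152.5 kHz.
Within [26 kHz, 101.5 kHz]: 45.5 kHz, 53.5 kHz, 95 kHz.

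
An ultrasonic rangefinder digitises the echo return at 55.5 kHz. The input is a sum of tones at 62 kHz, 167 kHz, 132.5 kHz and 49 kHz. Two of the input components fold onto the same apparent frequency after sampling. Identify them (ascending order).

49 kHz, 62 kHz

fs/2 = 27.75 kHz.
62 kHz mod fs = 6.5 kHz.
6.5 kHz ≤ fs/2 = 27.75 kHz, appears at 6.5 kHz.
167 kHz mod fs = 0.5 kHz.
0.5 kHz ≤ fs/2 = 27.75 kHz, appears at 0.5 kHz.
132.5 kHz mod fs = 21.5 kHz.
21.5 kHz ≤ fs/2 = 27.75 kHz, appears at 21.5 kHz.
49 kHz > fs/2 = 27.75 kHz, folds to fs − 49 kHz = 6.5 kHz.
49 kHz and 62 kHz both map to 6.5 kHz.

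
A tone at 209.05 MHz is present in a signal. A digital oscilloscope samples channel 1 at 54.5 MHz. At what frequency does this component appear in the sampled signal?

209.05 MHz mod fs = 45.55 MHz.
45.55 MHz > fs/2 = 27.25 MHz, folds to fs − 45.55 MHz = 8.95 MHz.

8.95 MHz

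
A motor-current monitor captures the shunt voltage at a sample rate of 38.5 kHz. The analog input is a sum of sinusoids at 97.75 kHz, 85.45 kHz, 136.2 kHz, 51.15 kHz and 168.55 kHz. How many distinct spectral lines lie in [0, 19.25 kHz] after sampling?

5

fs/2 = 19.25 kHz.
97.75 kHz mod fs = 20.75 kHz.
20.75 kHz > fs/2 = 19.25 kHz, folds to fs − 20.75 kHz = 17.75 kHz.
85.45 kHz mod fs = 8.45 kHz.
8.45 kHz ≤ fs/2 = 19.25 kHz, appears at 8.45 kHz.
136.2 kHz mod fs = 20.7 kHz.
20.7 kHz > fs/2 = 19.25 kHz, folds to fs − 20.7 kHz = 17.8 kHz.
51.15 kHz mod fs = 12.65 kHz.
12.65 kHz ≤ fs/2 = 19.25 kHz, appears at 12.65 kHz.
168.55 kHz mod fs = 14.55 kHz.
14.55 kHz ≤ fs/2 = 19.25 kHz, appears at 14.55 kHz.
Distinct values: {8.45 kHz, 12.65 kHz, 14.55 kHz, 17.75 kHz, 17.8 kHz} → 5.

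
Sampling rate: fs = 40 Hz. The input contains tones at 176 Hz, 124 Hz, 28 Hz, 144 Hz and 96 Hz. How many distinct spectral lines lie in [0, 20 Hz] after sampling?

3

fs/2 = 20 Hz.
176 Hz mod fs = 16 Hz.
16 Hz ≤ fs/2 = 20 Hz, appears at 16 Hz.
124 Hz mod fs = 4 Hz.
4 Hz ≤ fs/2 = 20 Hz, appears at 4 Hz.
28 Hz > fs/2 = 20 Hz, folds to fs − 28 Hz = 12 Hz.
144 Hz mod fs = 24 Hz.
24 Hz > fs/2 = 20 Hz, folds to fs − 24 Hz = 16 Hz.
96 Hz mod fs = 16 Hz.
16 Hz ≤ fs/2 = 20 Hz, appears at 16 Hz.
Distinct values: {4 Hz, 12 Hz, 16 Hz} → 3.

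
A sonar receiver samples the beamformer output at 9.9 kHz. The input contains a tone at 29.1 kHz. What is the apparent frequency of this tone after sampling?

29.1 kHz mod fs = 9.3 kHz.
9.3 kHz > fs/2 = 4.95 kHz, folds to fs − 9.3 kHz = 0.6 kHz.

0.6 kHz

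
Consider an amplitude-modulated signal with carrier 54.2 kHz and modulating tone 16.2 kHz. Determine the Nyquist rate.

140.8 kHz

AM sidebands sit at fc ± fm = 38 kHz and 70.4 kHz.
Highest-frequency component: 70.4 kHz.
Nyquist rate = 2 × 70.4 kHz = 140.8 kHz.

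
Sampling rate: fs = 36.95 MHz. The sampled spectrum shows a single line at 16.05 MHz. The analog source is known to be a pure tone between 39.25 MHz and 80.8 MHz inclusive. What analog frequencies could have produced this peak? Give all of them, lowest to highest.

Frequencies that alias to 16.05 MHz are k·fs ± 16.05 MHz for integer k ≥ 0.
k=0: 16.05 MHz.
k=1: 20.9 MHz, 53 MHz.
k=2: 57.85 MHz, 89.95 MHz.
k=3: 94.8 MHz, 126.9 MHz.
Within [39.25 MHz, 80.8 MHz]: 53 MHz, 57.85 MHz.

53 MHz, 57.85 MHz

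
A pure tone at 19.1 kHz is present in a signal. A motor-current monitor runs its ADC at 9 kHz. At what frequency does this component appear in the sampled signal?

1.1 kHz

19.1 kHz mod fs = 1.1 kHz.
1.1 kHz ≤ fs/2 = 4.5 kHz, appears at 1.1 kHz.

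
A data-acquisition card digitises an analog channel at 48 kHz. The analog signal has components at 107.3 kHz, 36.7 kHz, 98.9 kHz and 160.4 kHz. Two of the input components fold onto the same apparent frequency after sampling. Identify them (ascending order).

fs/2 = 24 kHz.
107.3 kHz mod fs = 11.3 kHz.
11.3 kHz ≤ fs/2 = 24 kHz, appears at 11.3 kHz.
36.7 kHz > fs/2 = 24 kHz, folds to fs − 36.7 kHz = 11.3 kHz.
98.9 kHz mod fs = 2.9 kHz.
2.9 kHz ≤ fs/2 = 24 kHz, appears at 2.9 kHz.
160.4 kHz mod fs = 16.4 kHz.
16.4 kHz ≤ fs/2 = 24 kHz, appears at 16.4 kHz.
36.7 kHz and 107.3 kHz both map to 11.3 kHz.

36.7 kHz, 107.3 kHz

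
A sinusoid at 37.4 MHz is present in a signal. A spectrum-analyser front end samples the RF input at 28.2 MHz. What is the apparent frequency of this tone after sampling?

37.4 MHz mod fs = 9.2 MHz.
9.2 MHz ≤ fs/2 = 14.1 MHz, appears at 9.2 MHz.

9.2 MHz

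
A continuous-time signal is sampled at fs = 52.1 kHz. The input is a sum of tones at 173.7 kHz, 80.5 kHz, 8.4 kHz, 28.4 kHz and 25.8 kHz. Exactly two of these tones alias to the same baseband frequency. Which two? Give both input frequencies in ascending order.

fs/2 = 26.05 kHz.
173.7 kHz mod fs = 17.4 kHz.
17.4 kHz ≤ fs/2 = 26.05 kHz, appears at 17.4 kHz.
80.5 kHz mod fs = 28.4 kHz.
28.4 kHz > fs/2 = 26.05 kHz, folds to fs − 28.4 kHz = 23.7 kHz.
8.4 kHz ≤ fs/2 = 26.05 kHz, passes unchanged.
28.4 kHz > fs/2 = 26.05 kHz, folds to fs − 28.4 kHz = 23.7 kHz.
25.8 kHz ≤ fs/2 = 26.05 kHz, passes unchanged.
28.4 kHz and 80.5 kHz both map to 23.7 kHz.

28.4 kHz, 80.5 kHz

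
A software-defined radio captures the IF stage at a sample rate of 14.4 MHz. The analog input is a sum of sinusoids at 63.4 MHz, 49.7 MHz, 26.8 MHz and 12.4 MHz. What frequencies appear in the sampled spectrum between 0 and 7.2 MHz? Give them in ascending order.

fs/2 = 7.2 MHz.
63.4 MHz mod fs = 5.8 MHz.
5.8 MHz ≤ fs/2 = 7.2 MHz, appears at 5.8 MHz.
49.7 MHz mod fs = 6.5 MHz.
6.5 MHz ≤ fs/2 = 7.2 MHz, appears at 6.5 MHz.
26.8 MHz mod fs = 12.4 MHz.
12.4 MHz > fs/2 = 7.2 MHz, folds to fs − 12.4 MHz = 2 MHz.
12.4 MHz > fs/2 = 7.2 MHz, folds to fs − 12.4 MHz = 2 MHz.
Distinct values: {2 MHz, 5.8 MHz, 6.5 MHz}.

2 MHz, 5.8 MHz, 6.5 MHz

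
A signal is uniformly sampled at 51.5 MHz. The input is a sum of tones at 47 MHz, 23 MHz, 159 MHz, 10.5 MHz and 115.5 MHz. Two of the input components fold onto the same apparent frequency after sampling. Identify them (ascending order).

47 MHz, 159 MHz

fs/2 = 25.75 MHz.
47 MHz > fs/2 = 25.75 MHz, folds to fs − 47 MHz = 4.5 MHz.
23 MHz ≤ fs/2 = 25.75 MHz, passes unchanged.
159 MHz mod fs = 4.5 MHz.
4.5 MHz ≤ fs/2 = 25.75 MHz, appears at 4.5 MHz.
10.5 MHz ≤ fs/2 = 25.75 MHz, passes unchanged.
115.5 MHz mod fs = 12.5 MHz.
12.5 MHz ≤ fs/2 = 25.75 MHz, appears at 12.5 MHz.
47 MHz and 159 MHz both map to 4.5 MHz.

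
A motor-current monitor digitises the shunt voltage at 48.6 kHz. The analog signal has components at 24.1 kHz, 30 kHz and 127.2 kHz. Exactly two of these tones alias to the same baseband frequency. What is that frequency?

18.6 kHz

fs/2 = 24.3 kHz.
24.1 kHz ≤ fs/2 = 24.3 kHz, passes unchanged.
30 kHz > fs/2 = 24.3 kHz, folds to fs − 30 kHz = 18.6 kHz.
127.2 kHz mod fs = 30 kHz.
30 kHz > fs/2 = 24.3 kHz, folds to fs − 30 kHz = 18.6 kHz.
30 kHz and 127.2 kHz both map to 18.6 kHz.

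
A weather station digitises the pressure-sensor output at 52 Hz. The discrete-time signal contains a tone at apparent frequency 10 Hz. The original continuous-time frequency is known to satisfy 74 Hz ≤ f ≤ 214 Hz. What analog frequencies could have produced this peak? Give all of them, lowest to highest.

94 Hz, 114 Hz, 146 Hz, 166 Hz, 198 Hz

Frequencies that alias to 10 Hz are k·fs ± 10 Hz for integer k ≥ 0.
k=0: 10 Hz.
k=1: 42 Hz, 62 Hz.
k=2: 94 Hz, 114 Hz.
k=3: 146 Hz, 166 Hz.
k=4: 198 Hz, 218 Hz.
k=5: 250 Hz, 270 Hz.
Within [74 Hz, 214 Hz]: 94 Hz, 114 Hz, 146 Hz, 166 Hz, 198 Hz.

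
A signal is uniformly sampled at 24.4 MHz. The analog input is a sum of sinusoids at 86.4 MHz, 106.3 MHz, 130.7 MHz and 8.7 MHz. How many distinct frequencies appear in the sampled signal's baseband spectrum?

2

fs/2 = 12.2 MHz.
86.4 MHz mod fs = 13.2 MHz.
13.2 MHz > fs/2 = 12.2 MHz, folds to fs − 13.2 MHz = 11.2 MHz.
106.3 MHz mod fs = 8.7 MHz.
8.7 MHz ≤ fs/2 = 12.2 MHz, appears at 8.7 MHz.
130.7 MHz mod fs = 8.7 MHz.
8.7 MHz ≤ fs/2 = 12.2 MHz, appears at 8.7 MHz.
8.7 MHz ≤ fs/2 = 12.2 MHz, passes unchanged.
Distinct values: {8.7 MHz, 11.2 MHz} → 2.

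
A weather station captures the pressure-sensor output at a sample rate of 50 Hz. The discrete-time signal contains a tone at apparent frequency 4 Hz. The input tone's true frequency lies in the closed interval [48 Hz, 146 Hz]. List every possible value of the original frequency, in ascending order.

Frequencies that alias to 4 Hz are k·fs ± 4 Hz for integer k ≥ 0.
k=0: 4 Hz.
k=1: 46 Hz, 54 Hz.
k=2: 96 Hz, 104 Hz.
k=3: 146 Hz, 154 Hz.
k=4: 196 Hz, 204 Hz.
Within [48 Hz, 146 Hz]: 54 Hz, 96 Hz, 104 Hz, 146 Hz.

54 Hz, 96 Hz, 104 Hz, 146 Hz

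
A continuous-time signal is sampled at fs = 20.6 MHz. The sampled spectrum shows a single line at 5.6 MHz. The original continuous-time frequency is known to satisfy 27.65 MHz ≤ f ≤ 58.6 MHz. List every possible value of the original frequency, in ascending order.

Frequencies that alias to 5.6 MHz are k·fs ± 5.6 MHz for integer k ≥ 0.
k=0: 5.6 MHz.
k=1: 15 MHz, 26.2 MHz.
k=2: 35.6 MHz, 46.8 MHz.
k=3: 56.2 MHz, 67.4 MHz.
k=4: 76.8 MHz, 88 MHz.
Within [27.65 MHz, 58.6 MHz]: 35.6 MHz, 46.8 MHz, 56.2 MHz.

35.6 MHz, 46.8 MHz, 56.2 MHz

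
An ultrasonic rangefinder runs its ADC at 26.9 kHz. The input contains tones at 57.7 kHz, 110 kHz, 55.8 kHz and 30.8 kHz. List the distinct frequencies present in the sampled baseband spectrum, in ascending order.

fs/2 = 13.45 kHz.
57.7 kHz mod fs = 3.9 kHz.
3.9 kHz ≤ fs/2 = 13.45 kHz, appears at 3.9 kHz.
110 kHz mod fs = 2.4 kHz.
2.4 kHz ≤ fs/2 = 13.45 kHz, appears at 2.4 kHz.
55.8 kHz mod fs = 2 kHz.
2 kHz ≤ fs/2 = 13.45 kHz, appears at 2 kHz.
30.8 kHz mod fs = 3.9 kHz.
3.9 kHz ≤ fs/2 = 13.45 kHz, appears at 3.9 kHz.
Distinct values: {2 kHz, 2.4 kHz, 3.9 kHz}.

2 kHz, 2.4 kHz, 3.9 kHz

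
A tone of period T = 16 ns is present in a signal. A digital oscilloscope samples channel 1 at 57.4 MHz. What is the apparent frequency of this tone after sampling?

5.1 MHz

T = 16 ns → f = 1/T = 62.5 MHz.
62.5 MHz mod fs = 5.1 MHz.
5.1 MHz ≤ fs/2 = 28.7 MHz, appears at 5.1 MHz.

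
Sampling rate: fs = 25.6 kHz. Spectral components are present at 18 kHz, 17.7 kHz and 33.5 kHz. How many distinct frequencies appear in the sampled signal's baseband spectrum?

fs/2 = 12.8 kHz.
18 kHz > fs/2 = 12.8 kHz, folds to fs − 18 kHz = 7.6 kHz.
17.7 kHz > fs/2 = 12.8 kHz, folds to fs − 17.7 kHz = 7.9 kHz.
33.5 kHz mod fs = 7.9 kHz.
7.9 kHz ≤ fs/2 = 12.8 kHz, appears at 7.9 kHz.
Distinct values: {7.6 kHz, 7.9 kHz} → 2.

2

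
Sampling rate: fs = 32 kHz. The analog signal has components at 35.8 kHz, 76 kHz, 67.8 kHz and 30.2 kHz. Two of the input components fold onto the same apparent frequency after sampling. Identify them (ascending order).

fs/2 = 16 kHz.
35.8 kHz mod fs = 3.8 kHz.
3.8 kHz ≤ fs/2 = 16 kHz, appears at 3.8 kHz.
76 kHz mod fs = 12 kHz.
12 kHz ≤ fs/2 = 16 kHz, appears at 12 kHz.
67.8 kHz mod fs = 3.8 kHz.
3.8 kHz ≤ fs/2 = 16 kHz, appears at 3.8 kHz.
30.2 kHz > fs/2 = 16 kHz, folds to fs − 30.2 kHz = 1.8 kHz.
35.8 kHz and 67.8 kHz both map to 3.8 kHz.

35.8 kHz, 67.8 kHz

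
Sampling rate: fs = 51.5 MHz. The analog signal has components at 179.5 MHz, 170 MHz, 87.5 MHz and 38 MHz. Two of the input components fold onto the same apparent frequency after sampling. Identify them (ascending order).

fs/2 = 25.75 MHz.
179.5 MHz mod fs = 25 MHz.
25 MHz ≤ fs/2 = 25.75 MHz, appears at 25 MHz.
170 MHz mod fs = 15.5 MHz.
15.5 MHz ≤ fs/2 = 25.75 MHz, appears at 15.5 MHz.
87.5 MHz mod fs = 36 MHz.
36 MHz > fs/2 = 25.75 MHz, folds to fs − 36 MHz = 15.5 MHz.
38 MHz > fs/2 = 25.75 MHz, folds to fs − 38 MHz = 13.5 MHz.
87.5 MHz and 170 MHz both map to 15.5 MHz.

87.5 MHz, 170 MHz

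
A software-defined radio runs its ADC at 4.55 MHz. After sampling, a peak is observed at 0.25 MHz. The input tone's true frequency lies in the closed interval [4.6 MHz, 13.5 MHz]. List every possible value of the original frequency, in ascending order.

4.8 MHz, 8.85 MHz, 9.35 MHz, 13.4 MHz

Frequencies that alias to 0.25 MHz are k·fs ± 0.25 MHz for integer k ≥ 0.
k=0: 0.25 MHz.
k=1: 4.3 MHz, 4.8 MHz.
k=2: 8.85 MHz, 9.35 MHz.
k=3: 13.4 MHz, 13.9 MHz.
k=4: 17.95 MHz, 18.45 MHz.
Within [4.6 MHz, 13.5 MHz]: 4.8 MHz, 8.85 MHz, 9.35 MHz, 13.4 MHz.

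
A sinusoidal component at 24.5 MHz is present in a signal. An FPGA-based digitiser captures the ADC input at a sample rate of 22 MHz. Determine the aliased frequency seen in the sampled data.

2.5 MHz

24.5 MHz mod fs = 2.5 MHz.
2.5 MHz ≤ fs/2 = 11 MHz, appears at 2.5 MHz.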